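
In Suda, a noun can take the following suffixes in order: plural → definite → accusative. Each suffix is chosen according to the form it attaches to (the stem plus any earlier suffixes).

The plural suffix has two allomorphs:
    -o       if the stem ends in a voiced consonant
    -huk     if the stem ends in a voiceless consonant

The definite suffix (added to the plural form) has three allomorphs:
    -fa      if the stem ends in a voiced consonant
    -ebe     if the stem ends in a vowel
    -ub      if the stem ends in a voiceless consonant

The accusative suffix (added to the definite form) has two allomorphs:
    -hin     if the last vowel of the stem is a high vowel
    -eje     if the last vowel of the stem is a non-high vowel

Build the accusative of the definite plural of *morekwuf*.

Since the final consonant of *morekwuf* is /f/ (voiceless), it takes -huk, giving *morekwufhuk*.
The plural form *morekwufhuk* — final sound /k/ (a voiceless consonant) → -ub → *morekwufhukub*.
The last vowel of the definite form *morekwufhukub* is /u/, which is a high vowel, so the accusative suffix is -hin, giving *morekwufhukubhin*.

morekwufhukubhin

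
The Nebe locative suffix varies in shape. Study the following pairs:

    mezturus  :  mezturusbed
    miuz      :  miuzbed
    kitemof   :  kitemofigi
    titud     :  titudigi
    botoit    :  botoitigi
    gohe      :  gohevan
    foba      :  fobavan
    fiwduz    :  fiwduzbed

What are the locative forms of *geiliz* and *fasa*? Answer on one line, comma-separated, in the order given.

The alternation tracks the final sound of the stem — -bed when the stem ends in a sibilant (*mezturus*, *miuz*, *fiwduz*); -igi when the stem ends in a non-sibilant consonant (*kitemof*, *titud*, *botoit*); -van when the stem ends in a vowel (*gohe*, *foba*).
*geiliz*: final sound = /z/, a sibilant → -bed → *geilizbed*.
Since the final sound of *fasa* is /a/ (a vowel), it takes -van, giving *fasavan*.

geilizbed, fasavan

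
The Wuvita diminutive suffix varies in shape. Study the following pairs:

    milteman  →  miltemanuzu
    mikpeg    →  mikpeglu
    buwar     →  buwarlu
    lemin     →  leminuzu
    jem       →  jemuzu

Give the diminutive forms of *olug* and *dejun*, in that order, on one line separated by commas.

The alternation tracks the final consonant of the stem — -uzu when the stem ends in a nasal (*milteman*, *lemin*, *jem*); -lu when the stem ends in a non-nasal consonant (*mikpeg*, *buwar*).
*olug*: final consonant = /g/, non-nasal → -lu → *oluglu*.
*dejun*: final consonant = /n/, a nasal → -uzu → *dejunuzu*.

oluglu, dejunuzu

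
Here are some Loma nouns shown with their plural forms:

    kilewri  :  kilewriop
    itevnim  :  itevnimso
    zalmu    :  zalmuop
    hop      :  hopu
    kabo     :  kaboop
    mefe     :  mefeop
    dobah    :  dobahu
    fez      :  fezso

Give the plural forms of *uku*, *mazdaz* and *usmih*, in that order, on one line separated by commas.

Looking at the final sound of each stem: -u when the stem ends in a voiceless consonant (*hop*, *dobah*); -so when the stem ends in a voiced consonant (*itevnim*, *fez*); -op when the stem ends in a vowel (*kilewri*, *zalmu*, *kabo*, *mefe*).
The final sound of *uku* is /u/, which is a vowel, so the suffix is -op, giving *ukuop*.
Since the final sound of *mazdaz* is /z/ (a voiced consonant), it takes -so, giving *mazdazso*.
*usmih* — final sound /h/ (a voiceless consonant) → -u → *usmihu*.

ukuop, mazdazso, usmihu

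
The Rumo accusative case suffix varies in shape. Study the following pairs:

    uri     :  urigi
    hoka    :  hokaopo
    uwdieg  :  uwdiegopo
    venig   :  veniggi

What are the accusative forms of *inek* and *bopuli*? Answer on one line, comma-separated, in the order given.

inekopo, bopuligi

The pattern is height harmony: -gi when the last vowel of the stem is a high vowel (*uri*, *venig*); -opo when the last vowel of the stem is a non-high vowel (*hoka*, *uwdieg*).
*inek*: last vowel = /e/, a non-high vowel → -opo → *inekopo*.
The last vowel of *bopuli* is /i/, which is a high vowel, so the suffix is -gi, giving *bopuligi*.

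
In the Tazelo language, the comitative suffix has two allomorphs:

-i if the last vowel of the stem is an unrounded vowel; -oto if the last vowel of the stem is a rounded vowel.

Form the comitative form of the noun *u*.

uoto

*u*: last vowel = /u/, a rounded vowel → -oto → *uoto*.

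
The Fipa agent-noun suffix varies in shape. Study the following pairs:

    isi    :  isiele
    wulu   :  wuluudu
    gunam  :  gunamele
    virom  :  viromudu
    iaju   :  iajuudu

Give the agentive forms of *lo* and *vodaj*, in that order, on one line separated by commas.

loudu, vodajele

The suffix is conditioned by the last vowel: -udu when the last vowel of the stem is a rounded vowel (*wulu*, *virom*, *iaju*); -ele when the last vowel of the stem is an unrounded vowel (*isi*, *gunam*).
*lo* — last vowel /o/ (a rounded vowel) → -udu → *loudu*.
*vodaj* — last vowel /a/ (an unrounded vowel) → -ele → *vodajele*.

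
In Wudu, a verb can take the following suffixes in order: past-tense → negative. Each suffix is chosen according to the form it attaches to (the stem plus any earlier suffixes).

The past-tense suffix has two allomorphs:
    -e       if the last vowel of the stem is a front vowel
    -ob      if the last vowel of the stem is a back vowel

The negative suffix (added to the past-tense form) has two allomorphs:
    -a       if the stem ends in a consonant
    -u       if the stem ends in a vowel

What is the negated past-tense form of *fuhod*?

*fuhod*: last vowel = /o/, a back vowel → -ob → *fuhodob*.
Since the final sound of the past-tense form *fuhodob* is /b/ (a consonant), it takes -a, giving *fuhodoba*.

fuhodoba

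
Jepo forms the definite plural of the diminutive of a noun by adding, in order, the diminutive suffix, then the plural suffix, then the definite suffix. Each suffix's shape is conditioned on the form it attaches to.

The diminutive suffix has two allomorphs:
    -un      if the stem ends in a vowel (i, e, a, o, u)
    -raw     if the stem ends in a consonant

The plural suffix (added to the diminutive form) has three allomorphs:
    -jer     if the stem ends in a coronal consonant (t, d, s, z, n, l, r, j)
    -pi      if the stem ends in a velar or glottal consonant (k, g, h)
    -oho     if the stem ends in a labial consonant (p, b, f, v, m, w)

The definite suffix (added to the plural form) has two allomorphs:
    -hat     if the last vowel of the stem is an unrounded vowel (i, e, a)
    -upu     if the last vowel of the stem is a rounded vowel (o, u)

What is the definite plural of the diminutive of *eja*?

ejaunjerhat

Since the final sound of *eja* is /a/ (a vowel), it takes -un, giving *ejaun*.
The diminutive form *ejaun* — final consonant /n/ (coronal) → -jer → *ejaunjer*.
Since the last vowel of the plural form *ejaunjer* is /e/ (an unrounded vowel), it takes -hat, giving *ejaunjerhat*.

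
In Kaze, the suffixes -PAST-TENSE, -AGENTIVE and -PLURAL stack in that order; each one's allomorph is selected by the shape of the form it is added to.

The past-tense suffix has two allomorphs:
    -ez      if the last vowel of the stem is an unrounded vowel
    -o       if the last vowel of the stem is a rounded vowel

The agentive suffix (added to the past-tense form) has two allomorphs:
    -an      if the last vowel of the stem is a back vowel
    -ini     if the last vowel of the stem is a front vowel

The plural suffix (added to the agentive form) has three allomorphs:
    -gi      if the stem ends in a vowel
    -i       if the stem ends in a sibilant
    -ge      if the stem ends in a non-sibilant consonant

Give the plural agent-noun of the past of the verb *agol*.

agoloange

*agol* — last vowel /o/ (a rounded vowel) → -o → *agolo*.
The past-tense form *agolo*: last vowel = /o/, a back vowel → -an → *agoloan*.
The agentive form *agoloan*: final sound = /n/, a non-sibilant consonant → -ge → *agoloange*.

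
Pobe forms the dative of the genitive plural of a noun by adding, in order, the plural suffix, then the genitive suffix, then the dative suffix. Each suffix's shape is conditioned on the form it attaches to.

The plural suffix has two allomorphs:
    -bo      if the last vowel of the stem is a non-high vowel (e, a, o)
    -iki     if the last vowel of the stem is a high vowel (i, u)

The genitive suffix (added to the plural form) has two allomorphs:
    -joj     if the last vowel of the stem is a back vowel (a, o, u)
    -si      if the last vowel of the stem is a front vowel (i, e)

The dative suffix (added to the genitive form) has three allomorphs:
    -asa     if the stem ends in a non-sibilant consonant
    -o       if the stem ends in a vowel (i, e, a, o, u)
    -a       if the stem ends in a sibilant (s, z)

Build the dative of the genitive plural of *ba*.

*ba* — last vowel /a/ (a non-high vowel) → -bo → *babo*.
The plural form *babo*: last vowel = /o/, a back vowel → -joj → *babojoj*.
The final sound of the genitive form *babojoj* is /j/, which is a non-sibilant consonant, so the dative suffix is -asa, giving *babojojasa*.

babojojasa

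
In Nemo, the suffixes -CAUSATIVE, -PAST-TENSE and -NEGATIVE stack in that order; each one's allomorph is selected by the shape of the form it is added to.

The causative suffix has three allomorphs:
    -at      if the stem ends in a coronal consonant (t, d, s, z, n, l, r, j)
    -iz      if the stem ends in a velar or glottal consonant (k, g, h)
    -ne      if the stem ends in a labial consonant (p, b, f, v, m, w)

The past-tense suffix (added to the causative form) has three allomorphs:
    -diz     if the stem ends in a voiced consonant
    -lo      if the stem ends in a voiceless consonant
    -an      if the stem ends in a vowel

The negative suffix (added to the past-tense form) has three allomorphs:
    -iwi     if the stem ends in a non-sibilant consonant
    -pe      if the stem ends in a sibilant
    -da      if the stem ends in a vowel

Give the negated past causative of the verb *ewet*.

The final consonant of *ewet* is /t/, which is coronal, so the causative suffix is -at, giving *ewetat*.
Since the final sound of the causative form *ewetat* is /t/ (a voiceless consonant), it takes -lo, giving *ewetatlo*.
The past-tense form *ewetatlo*: final sound = /o/, a vowel → -da → *ewetatloda*.

ewetatloda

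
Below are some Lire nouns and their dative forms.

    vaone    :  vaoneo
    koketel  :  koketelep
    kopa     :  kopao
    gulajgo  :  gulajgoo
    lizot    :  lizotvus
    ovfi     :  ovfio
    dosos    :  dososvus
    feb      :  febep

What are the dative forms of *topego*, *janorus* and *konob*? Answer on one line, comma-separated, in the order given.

topegoo, janorusvus, konobep

The suffix is conditioned by the final sound: -vus when the stem ends in a voiceless consonant (*lizot*, *dosos*); -ep when the stem ends in a voiced consonant (*koketel*, *feb*); -o when the stem ends in a vowel (*vaone*, *kopa*, *gulajgo*, *ovfi*).
The final sound of *topego* is /o/, which is a vowel, so the suffix is -o, giving *topegoo*.
*janorus* — final sound /s/ (a voiceless consonant) → -vus → *janorusvus*.
*konob*: final sound = /b/, a voiced consonant → -ep → *konobep*.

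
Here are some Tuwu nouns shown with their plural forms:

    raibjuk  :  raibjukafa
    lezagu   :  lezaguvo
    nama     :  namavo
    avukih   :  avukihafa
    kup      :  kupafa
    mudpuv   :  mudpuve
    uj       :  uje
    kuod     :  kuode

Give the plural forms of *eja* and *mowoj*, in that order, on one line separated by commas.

ejavo, mowoje

The pattern is voicing of the final sound: -afa when the stem ends in a voiceless consonant (*raibjuk*, *avukih*, *kup*); -e when the stem ends in a voiced consonant (*mudpuv*, *uj*, *kuod*); -vo when the stem ends in a vowel (*lezagu*, *nama*).
*eja* — final sound /a/ (a vowel) → -vo → *ejavo*.
Since the final sound of *mowoj* is /j/ (a voiced consonant), it takes -e, giving *mowoje*.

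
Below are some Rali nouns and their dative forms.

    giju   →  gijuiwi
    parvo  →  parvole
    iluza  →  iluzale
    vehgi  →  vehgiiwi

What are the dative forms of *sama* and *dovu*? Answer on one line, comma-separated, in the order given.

samale, dovuiwi

Looking at the last vowel of each stem: -iwi when the last vowel of the stem is a high vowel (*giju*, *vehgi*); -le when the last vowel of the stem is a non-high vowel (*parvo*, *iluza*).
*sama*: last vowel = /a/, a non-high vowel → -le → *samale*.
*dovu* — last vowel /u/ (a high vowel) → -iwi → *dovuiwi*.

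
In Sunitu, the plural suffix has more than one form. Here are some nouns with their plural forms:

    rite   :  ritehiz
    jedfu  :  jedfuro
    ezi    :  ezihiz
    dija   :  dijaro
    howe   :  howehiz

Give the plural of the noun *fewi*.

fewihiz

The suffix is conditioned by the last vowel: -hiz when the last vowel of the stem is a front vowel (*rite*, *ezi*, *howe*); -ro when the last vowel of the stem is a back vowel (*jedfu*, *dija*).
Since the last vowel of *fewi* is /i/ (a front vowel), it takes -hiz, giving *fewihiz*.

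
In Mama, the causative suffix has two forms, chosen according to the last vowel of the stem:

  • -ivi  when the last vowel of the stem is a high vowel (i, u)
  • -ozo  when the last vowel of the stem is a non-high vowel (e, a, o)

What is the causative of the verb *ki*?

Since the last vowel of *ki* is /i/ (a high vowel), it takes -ivi, giving *kiivi*.

kiivi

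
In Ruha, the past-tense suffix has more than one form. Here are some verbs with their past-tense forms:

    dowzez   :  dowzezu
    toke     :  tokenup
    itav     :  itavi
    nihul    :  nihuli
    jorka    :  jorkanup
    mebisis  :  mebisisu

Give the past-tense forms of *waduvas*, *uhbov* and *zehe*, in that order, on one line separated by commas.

waduvasu, uhbovi, zehenup

The pattern is sibilance of the final sound: -u when the stem ends in a sibilant (*dowzez*, *mebisis*); -i when the stem ends in a non-sibilant consonant (*itav*, *nihul*); -nup when the stem ends in a vowel (*toke*, *jorka*).
Since the final sound of *waduvas* is /s/ (a sibilant), it takes -u, giving *waduvasu*.
The final sound of *uhbov* is /v/, which is a non-sibilant consonant, so the suffix is -i, giving *uhbovi*.
*zehe*: final sound = /e/, a vowel → -nup → *zehenup*.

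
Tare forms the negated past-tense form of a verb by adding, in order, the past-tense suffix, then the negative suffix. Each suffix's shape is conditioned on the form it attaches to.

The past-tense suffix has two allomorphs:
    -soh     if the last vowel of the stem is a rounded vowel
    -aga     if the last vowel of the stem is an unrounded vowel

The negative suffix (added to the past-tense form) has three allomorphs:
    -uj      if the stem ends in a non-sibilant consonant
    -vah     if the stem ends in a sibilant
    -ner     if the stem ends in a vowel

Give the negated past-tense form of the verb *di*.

diaganer

The last vowel of *di* is /i/, which is an unrounded vowel, so the past-tense suffix is -aga, giving *diaga*.
Since the final sound of the past-tense form *diaga* is /a/ (a vowel), it takes -ner, giving *diaganer*.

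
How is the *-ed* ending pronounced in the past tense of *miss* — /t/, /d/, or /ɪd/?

/t/

The stem *miss* ends in a voiceless consonant other than /t/.
The -ed suffix is realized as /ɪd/ after /t, d/; as /t/ after other voiceless consonants; and as /d/ after other voiced sounds.
So -ed on *miss* is pronounced /t/.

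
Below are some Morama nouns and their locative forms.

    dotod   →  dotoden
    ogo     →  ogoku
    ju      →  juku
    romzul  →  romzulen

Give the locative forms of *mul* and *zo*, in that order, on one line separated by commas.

mulen, zoku

Looking at the final sound of each stem: -en when the stem ends in a consonant (*dotod*, *romzul*); -ku when the stem ends in a vowel (*ogo*, *ju*).
*mul* — final sound /l/ (a consonant) → -en → *mulen*.
*zo* — final sound /o/ (a vowel) → -ku → *zoku*.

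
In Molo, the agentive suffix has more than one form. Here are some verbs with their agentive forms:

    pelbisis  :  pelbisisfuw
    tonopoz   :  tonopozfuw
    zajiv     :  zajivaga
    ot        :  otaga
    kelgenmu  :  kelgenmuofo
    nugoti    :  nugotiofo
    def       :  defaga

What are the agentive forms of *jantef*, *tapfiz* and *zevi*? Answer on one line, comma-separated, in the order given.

The pattern is sibilance of the final sound: -fuw when the stem ends in a sibilant (*pelbisis*, *tonopoz*); -aga when the stem ends in a non-sibilant consonant (*zajiv*, *ot*, *def*); -ofo when the stem ends in a vowel (*kelgenmu*, *nugoti*).
*jantef*: final sound = /f/, a non-sibilant consonant → -aga → *jantefaga*.
The final sound of *tapfiz* is /z/, which is a sibilant, so the suffix is -fuw, giving *tapfizfuw*.
Since the final sound of *zevi* is /i/ (a vowel), it takes -ofo, giving *zeviofo*.

jantefaga, tapfizfuw, zeviofo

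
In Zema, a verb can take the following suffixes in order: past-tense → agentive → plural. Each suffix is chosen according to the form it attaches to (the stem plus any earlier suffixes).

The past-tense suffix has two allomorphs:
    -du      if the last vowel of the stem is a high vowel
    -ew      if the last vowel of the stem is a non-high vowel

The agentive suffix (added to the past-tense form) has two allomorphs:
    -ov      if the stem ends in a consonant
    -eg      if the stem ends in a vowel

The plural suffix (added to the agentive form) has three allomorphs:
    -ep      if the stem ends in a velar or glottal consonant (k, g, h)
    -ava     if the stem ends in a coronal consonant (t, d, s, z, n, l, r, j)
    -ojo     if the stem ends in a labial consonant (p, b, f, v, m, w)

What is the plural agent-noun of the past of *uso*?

usoewovojo

Since the last vowel of *uso* is /o/ (a non-high vowel), it takes -ew, giving *usoew*.
Since the final sound of the past-tense form *usoew* is /w/ (a consonant), it takes -ov, giving *usoewov*.
The agentive form *usoewov* — final consonant /v/ (labial) → -ojo → *usoewovojo*.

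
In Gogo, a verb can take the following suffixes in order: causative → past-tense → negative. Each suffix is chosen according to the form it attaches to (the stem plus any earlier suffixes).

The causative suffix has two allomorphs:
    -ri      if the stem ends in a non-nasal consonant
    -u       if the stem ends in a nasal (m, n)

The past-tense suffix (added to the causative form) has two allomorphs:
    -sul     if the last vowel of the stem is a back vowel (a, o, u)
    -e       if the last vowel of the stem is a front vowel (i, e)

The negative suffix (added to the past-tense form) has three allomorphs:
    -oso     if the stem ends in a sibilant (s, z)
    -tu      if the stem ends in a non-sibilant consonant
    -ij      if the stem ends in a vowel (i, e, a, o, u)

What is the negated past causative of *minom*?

*minom*: final consonant = /m/, a nasal → -u → *minomu*.
The causative form *minomu* — last vowel /u/ (a back vowel) → -sul → *minomusul*.
The past-tense form *minomusul*: final sound = /l/, a non-sibilant consonant → -tu → *minomusultu*.

minomusultu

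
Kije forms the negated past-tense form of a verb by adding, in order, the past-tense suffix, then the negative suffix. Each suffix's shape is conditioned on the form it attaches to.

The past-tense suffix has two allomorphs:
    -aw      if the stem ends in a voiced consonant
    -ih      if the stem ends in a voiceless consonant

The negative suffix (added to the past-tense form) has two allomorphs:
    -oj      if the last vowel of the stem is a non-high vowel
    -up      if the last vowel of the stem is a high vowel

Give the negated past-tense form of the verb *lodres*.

The final consonant of *lodres* is /s/, which is voiceless, so the past-tense suffix is -ih, giving *lodresih*.
The past-tense form *lodresih* — last vowel /i/ (a high vowel) → -up → *lodresihup*.

lodresihup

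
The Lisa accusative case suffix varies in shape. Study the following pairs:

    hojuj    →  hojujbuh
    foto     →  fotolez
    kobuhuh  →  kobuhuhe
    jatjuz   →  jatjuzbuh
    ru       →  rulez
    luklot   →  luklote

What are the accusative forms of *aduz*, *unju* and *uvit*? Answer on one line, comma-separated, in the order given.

The suffix is conditioned by the final sound: -e when the stem ends in a voiceless consonant (*kobuhuh*, *luklot*); -buh when the stem ends in a voiced consonant (*hojuj*, *jatjuz*); -lez when the stem ends in a vowel (*foto*, *ru*).
The final sound of *aduz* is /z/, which is a voiced consonant, so the suffix is -buh, giving *aduzbuh*.
The final sound of *unju* is /u/, which is a vowel, so the suffix is -lez, giving *unjulez*.
The final sound of *uvit* is /t/, which is a voiceless consonant, so the suffix is -e, giving *uvite*.

aduzbuh, unjulez, uvite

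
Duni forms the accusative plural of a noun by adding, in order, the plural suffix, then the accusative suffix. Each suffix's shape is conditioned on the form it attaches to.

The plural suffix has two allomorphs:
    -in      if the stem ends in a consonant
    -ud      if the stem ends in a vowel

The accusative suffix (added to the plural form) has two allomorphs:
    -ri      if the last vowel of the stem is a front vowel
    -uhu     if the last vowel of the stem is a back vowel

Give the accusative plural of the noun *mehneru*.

The final sound of *mehneru* is /u/, which is a vowel, so the plural suffix is -ud, giving *mehneruud*.
The plural form *mehneruud* — last vowel /u/ (a back vowel) → -uhu → *mehneruuduhu*.

mehneruuduhu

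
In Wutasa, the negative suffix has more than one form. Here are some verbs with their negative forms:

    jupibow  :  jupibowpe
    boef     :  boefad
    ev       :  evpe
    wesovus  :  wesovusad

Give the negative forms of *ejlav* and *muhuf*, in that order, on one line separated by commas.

The suffix is conditioned by the final consonant: -ad when the stem ends in a voiceless consonant (*boef*, *wesovus*); -pe when the stem ends in a voiced consonant (*jupibow*, *ev*).
*ejlav*: final consonant = /v/, voiced → -pe → *ejlavpe*.
Since the final consonant of *muhuf* is /f/ (voiceless), it takes -ad, giving *muhufad*.

ejlavpe, muhufad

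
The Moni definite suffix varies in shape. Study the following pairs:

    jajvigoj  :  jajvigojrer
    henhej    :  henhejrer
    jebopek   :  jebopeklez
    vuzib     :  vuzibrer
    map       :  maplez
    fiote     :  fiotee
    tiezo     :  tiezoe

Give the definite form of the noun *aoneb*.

aonebrer

Looking at the final sound of each stem: -lez when the stem ends in a voiceless consonant (*jebopek*, *map*); -rer when the stem ends in a voiced consonant (*jajvigoj*, *henhej*, *vuzib*); -e when the stem ends in a vowel (*fiote*, *tiezo*).
Since the final sound of *aoneb* is /b/ (a voiced consonant), it takes -rer, giving *aonebrer*.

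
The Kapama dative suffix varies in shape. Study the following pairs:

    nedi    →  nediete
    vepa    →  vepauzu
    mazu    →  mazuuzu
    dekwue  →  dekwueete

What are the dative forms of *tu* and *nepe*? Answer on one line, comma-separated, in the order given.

tuuzu, nepeete

The alternation tracks the last vowel of the stem — -ete when the last vowel of the stem is a front vowel (*nedi*, *dekwue*); -uzu when the last vowel of the stem is a back vowel (*vepa*, *mazu*).
*tu* — last vowel /u/ (a back vowel) → -uzu → *tuuzu*.
*nepe*: last vowel = /e/, a front vowel → -ete → *nepeete*.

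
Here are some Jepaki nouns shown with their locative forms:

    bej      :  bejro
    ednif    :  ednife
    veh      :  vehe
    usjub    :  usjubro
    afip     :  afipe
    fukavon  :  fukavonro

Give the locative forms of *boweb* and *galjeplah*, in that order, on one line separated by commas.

The suffix is conditioned by the final consonant: -e when the stem ends in a voiceless consonant (*ednif*, *veh*, *afip*); -ro when the stem ends in a voiced consonant (*bej*, *usjub*, *fukavon*).
The final consonant of *boweb* is /b/, which is voiced, so the suffix is -ro, giving *bowebro*.
The final consonant of *galjeplah* is /h/, which is voiceless, so the suffix is -e, giving *galjeplahe*.

bowebro, galjeplahe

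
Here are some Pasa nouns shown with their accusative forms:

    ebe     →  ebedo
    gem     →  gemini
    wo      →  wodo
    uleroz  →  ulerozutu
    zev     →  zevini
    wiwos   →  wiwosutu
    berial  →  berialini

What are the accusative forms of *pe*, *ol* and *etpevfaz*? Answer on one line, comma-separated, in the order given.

The pattern is sibilance of the final sound: -utu when the stem ends in a sibilant (*uleroz*, *wiwos*); -ini when the stem ends in a non-sibilant consonant (*gem*, *zev*, *berial*); -do when the stem ends in a vowel (*ebe*, *wo*).
*pe*: final sound = /e/, a vowel → -do → *pedo*.
*ol*: final sound = /l/, a non-sibilant consonant → -ini → *olini*.
*etpevfaz* — final sound /z/ (a sibilant) → -utu → *etpevfazutu*.

pedo, olini, etpevfazutu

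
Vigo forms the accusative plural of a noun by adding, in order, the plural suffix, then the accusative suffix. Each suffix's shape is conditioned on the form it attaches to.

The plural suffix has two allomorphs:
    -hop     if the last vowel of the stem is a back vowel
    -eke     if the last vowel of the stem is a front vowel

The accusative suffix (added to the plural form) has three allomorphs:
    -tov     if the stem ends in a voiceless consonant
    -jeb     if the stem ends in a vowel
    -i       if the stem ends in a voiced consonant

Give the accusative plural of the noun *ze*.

zeekejeb

*ze*: last vowel = /e/, a front vowel → -eke → *zeeke*.
The final sound of the plural form *zeeke* is /e/, which is a vowel, so the accusative suffix is -jeb, giving *zeekejeb*.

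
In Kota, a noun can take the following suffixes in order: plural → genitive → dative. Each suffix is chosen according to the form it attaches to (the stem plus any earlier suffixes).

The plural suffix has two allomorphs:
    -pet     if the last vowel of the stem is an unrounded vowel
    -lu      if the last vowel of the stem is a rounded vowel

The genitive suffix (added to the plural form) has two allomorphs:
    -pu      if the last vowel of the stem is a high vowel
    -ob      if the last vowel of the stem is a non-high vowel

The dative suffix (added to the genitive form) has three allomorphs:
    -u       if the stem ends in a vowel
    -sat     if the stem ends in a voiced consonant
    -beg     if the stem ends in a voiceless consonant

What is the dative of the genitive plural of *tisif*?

tisifpetobsat

The last vowel of *tisif* is /i/, which is an unrounded vowel, so the plural suffix is -pet, giving *tisifpet*.
The plural form *tisifpet* — last vowel /e/ (a non-high vowel) → -ob → *tisifpetob*.
The final sound of the genitive form *tisifpetob* is /b/, which is a voiced consonant, so the dative suffix is -sat, giving *tisifpetobsat*.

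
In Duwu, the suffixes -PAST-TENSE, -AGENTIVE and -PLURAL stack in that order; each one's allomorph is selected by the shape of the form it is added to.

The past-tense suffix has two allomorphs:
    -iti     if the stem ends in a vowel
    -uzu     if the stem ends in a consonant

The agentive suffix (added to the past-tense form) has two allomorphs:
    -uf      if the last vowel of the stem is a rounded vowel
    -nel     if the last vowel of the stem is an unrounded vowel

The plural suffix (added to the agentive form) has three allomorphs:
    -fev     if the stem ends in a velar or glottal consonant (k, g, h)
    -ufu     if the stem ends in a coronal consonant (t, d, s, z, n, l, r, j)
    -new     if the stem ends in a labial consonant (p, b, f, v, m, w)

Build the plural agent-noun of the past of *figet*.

*figet*: final sound = /t/, a consonant → -uzu → *figetuzu*.
The past-tense form *figetuzu* — last vowel /u/ (a rounded vowel) → -uf → *figetuzuuf*.
The final consonant of the agentive form *figetuzuuf* is /f/, which is labial, so the plural suffix is -new, giving *figetuzuufnew*.

figetuzuufnew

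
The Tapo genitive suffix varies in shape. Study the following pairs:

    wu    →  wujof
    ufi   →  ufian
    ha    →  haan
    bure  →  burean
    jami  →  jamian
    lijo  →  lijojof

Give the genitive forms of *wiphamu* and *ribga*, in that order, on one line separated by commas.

wiphamujof, ribgaan

Looking at the last vowel of each stem: -jof when the last vowel of the stem is a rounded vowel (*wu*, *lijo*); -an when the last vowel of the stem is an unrounded vowel (*ufi*, *ha*, *bure*, *jami*).
Since the last vowel of *wiphamu* is /u/ (a rounded vowel), it takes -jof, giving *wiphamujof*.
*ribga*: last vowel = /a/, an unrounded vowel → -an → *ribgaan*.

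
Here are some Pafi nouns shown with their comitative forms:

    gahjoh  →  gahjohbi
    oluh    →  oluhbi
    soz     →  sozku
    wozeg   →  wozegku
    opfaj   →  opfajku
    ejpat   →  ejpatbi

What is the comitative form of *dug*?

dugku

Looking at the final consonant of each stem: -bi when the stem ends in a voiceless consonant (*gahjoh*, *oluh*, *ejpat*); -ku when the stem ends in a voiced consonant (*soz*, *wozeg*, *opfaj*).
Since the final consonant of *dug* is /g/ (voiced), it takes -ku, giving *dugku*.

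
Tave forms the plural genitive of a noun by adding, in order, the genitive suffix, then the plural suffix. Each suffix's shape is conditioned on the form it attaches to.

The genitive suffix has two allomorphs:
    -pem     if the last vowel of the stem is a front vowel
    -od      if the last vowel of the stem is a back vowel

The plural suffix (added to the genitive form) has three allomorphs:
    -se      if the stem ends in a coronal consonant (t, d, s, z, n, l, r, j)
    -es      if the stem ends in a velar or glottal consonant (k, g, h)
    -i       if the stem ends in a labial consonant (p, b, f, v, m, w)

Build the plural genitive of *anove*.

Since the last vowel of *anove* is /e/ (a front vowel), it takes -pem, giving *anovepem*.
The final consonant of the genitive form *anovepem* is /m/, which is labial, so the plural suffix is -i, giving *anovepemi*.

anovepemi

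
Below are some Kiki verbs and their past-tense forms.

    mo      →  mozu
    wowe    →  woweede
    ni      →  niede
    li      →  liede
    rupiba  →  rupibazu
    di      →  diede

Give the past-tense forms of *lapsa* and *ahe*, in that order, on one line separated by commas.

lapsazu, aheede

The suffix is conditioned by the last vowel: -ede when the last vowel of the stem is a front vowel (*wowe*, *ni*, *li*, *di*); -zu when the last vowel of the stem is a back vowel (*mo*, *rupiba*).
*lapsa*: last vowel = /a/, a back vowel → -zu → *lapsazu*.
*ahe* — last vowel /e/ (a front vowel) → -ede → *aheede*.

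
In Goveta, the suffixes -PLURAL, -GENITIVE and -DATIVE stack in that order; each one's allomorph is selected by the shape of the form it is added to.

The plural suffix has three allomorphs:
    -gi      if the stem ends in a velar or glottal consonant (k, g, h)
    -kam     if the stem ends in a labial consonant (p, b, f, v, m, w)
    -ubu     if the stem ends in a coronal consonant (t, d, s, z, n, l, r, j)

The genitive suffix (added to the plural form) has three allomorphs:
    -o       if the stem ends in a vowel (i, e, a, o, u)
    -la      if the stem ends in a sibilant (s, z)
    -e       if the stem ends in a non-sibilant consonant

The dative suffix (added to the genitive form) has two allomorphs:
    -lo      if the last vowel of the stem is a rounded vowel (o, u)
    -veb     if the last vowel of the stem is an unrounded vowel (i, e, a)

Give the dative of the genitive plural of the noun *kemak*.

kemakgiolo

*kemak* — final consonant /k/ (velar/glottal) → -gi → *kemakgi*.
The final sound of the plural form *kemakgi* is /i/, which is a vowel, so the genitive suffix is -o, giving *kemakgio*.
The last vowel of the genitive form *kemakgio* is /o/, which is a rounded vowel, so the dative suffix is -lo, giving *kemakgiolo*.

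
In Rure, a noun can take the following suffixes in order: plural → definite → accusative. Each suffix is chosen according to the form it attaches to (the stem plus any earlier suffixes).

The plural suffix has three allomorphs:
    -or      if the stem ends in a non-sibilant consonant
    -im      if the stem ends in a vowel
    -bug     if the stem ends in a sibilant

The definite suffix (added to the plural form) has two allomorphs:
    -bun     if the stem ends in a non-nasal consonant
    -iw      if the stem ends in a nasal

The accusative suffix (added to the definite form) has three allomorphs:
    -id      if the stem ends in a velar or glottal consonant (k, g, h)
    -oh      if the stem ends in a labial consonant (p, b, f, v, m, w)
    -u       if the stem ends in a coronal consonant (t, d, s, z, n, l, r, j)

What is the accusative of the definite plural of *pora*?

The final sound of *pora* is /a/, which is a vowel, so the plural suffix is -im, giving *poraim*.
The plural form *poraim*: final consonant = /m/, a nasal → -iw → *poraimiw*.
The definite form *poraimiw*: final consonant = /w/, labial → -oh → *poraimiwoh*.

poraimiwoh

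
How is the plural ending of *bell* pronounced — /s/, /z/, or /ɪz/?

/z/

The stem *bell* ends in a voiced non-sibilant sound.
The plural suffix surfaces as /ɪz/ after sibilants, /s/ after other voiceless consonants, and /z/ after other voiced sounds.
So the plural -s on *bell* is pronounced /z/.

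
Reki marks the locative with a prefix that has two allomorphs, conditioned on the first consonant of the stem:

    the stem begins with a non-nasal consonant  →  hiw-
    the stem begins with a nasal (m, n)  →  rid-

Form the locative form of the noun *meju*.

ridmeju

*meju*: first consonant = /m/, a nasal → rid- → *ridmeju*.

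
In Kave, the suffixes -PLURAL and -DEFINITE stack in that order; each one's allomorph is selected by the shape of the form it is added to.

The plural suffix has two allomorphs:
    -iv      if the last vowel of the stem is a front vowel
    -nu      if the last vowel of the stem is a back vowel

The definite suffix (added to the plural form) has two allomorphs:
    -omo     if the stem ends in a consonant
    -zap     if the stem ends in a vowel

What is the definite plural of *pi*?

piivomo

*pi* — last vowel /i/ (a front vowel) → -iv → *piiv*.
The plural form *piiv* — final sound /v/ (a consonant) → -omo → *piivomo*.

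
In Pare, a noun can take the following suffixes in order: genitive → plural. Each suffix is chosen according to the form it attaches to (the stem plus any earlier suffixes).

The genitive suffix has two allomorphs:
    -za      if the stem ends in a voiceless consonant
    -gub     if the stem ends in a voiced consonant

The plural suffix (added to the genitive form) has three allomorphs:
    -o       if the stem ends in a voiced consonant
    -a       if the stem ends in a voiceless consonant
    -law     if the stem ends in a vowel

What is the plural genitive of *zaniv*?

zanivgubo

*zaniv*: final consonant = /v/, voiced → -gub → *zanivgub*.
The genitive form *zanivgub* — final sound /b/ (a voiced consonant) → -o → *zanivgubo*.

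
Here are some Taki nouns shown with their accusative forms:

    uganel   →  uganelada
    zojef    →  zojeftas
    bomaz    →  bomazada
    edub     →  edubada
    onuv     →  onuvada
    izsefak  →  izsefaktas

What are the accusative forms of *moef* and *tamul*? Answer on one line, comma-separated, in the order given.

moeftas, tamulada

Looking at the final consonant of each stem: -tas when the stem ends in a voiceless consonant (*zojef*, *izsefak*); -ada when the stem ends in a voiced consonant (*uganel*, *bomaz*, *edub*, *onuv*).
The final consonant of *moef* is /f/, which is voiceless, so the suffix is -tas, giving *moeftas*.
*tamul* — final consonant /l/ (voiced) → -ada → *tamulada*.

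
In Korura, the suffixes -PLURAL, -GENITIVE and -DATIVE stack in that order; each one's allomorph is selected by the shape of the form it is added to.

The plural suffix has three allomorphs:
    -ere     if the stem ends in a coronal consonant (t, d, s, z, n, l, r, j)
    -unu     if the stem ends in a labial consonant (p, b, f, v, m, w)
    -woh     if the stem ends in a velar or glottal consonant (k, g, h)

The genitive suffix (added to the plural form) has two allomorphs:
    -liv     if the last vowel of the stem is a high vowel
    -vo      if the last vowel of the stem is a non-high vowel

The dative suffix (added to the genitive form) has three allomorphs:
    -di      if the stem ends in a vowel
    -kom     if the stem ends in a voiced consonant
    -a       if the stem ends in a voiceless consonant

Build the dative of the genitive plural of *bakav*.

bakavunulivkom

*bakav*: final consonant = /v/, labial → -unu → *bakavunu*.
Since the last vowel of the plural form *bakavunu* is /u/ (a high vowel), it takes -liv, giving *bakavunuliv*.
The genitive form *bakavunuliv* — final sound /v/ (a voiced consonant) → -kom → *bakavunulivkom*.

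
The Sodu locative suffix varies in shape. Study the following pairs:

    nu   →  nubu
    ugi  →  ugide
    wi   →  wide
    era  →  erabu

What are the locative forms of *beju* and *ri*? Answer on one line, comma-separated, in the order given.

bejubu, ride

The alternation tracks the last vowel of the stem — -de when the last vowel of the stem is a front vowel (*ugi*, *wi*); -bu when the last vowel of the stem is a back vowel (*nu*, *era*).
*beju*: last vowel = /u/, a back vowel → -bu → *bejubu*.
*ri* — last vowel /i/ (a front vowel) → -de → *ride*.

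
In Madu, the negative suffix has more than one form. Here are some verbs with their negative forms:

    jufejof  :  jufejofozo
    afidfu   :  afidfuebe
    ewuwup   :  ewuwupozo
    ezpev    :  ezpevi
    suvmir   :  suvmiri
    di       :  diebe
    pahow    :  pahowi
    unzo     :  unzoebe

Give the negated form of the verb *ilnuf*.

ilnufozo

The pattern is voicing of the final sound: -ozo when the stem ends in a voiceless consonant (*jufejof*, *ewuwup*); -i when the stem ends in a voiced consonant (*ezpev*, *suvmir*, *pahow*); -ebe when the stem ends in a vowel (*afidfu*, *di*, *unzo*).
The final sound of *ilnuf* is /f/, which is a voiceless consonant, so the suffix is -ozo, giving *ilnufozo*.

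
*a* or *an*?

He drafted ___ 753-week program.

a

The indefinite article is chosen by the initial *sound* of the following word, not its spelling.
The number *753* is spoken "seven hundred …", beginning with /ˈsɛvən/ — a consonant sound.
So the article is *a*: He drafted a 753-week program.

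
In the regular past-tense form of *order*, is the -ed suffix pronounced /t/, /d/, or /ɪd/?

The stem *order* ends in a voiced sound other than /d/.
The -ed suffix is realized as /ɪd/ after /t, d/; as /t/ after other voiceless consonants; and as /d/ after other voiced sounds.
So -ed on *order* is pronounced /d/.

/d/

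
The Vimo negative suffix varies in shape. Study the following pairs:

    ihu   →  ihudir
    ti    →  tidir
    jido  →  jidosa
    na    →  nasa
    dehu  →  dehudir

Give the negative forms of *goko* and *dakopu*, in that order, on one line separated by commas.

gokosa, dakopudir

The pattern is height harmony: -dir when the last vowel of the stem is a high vowel (*ihu*, *ti*, *dehu*); -sa when the last vowel of the stem is a non-high vowel (*jido*, *na*).
*goko*: last vowel = /o/, a non-high vowel → -sa → *gokosa*.
Since the last vowel of *dakopu* is /u/ (a high vowel), it takes -dir, giving *dakopudir*.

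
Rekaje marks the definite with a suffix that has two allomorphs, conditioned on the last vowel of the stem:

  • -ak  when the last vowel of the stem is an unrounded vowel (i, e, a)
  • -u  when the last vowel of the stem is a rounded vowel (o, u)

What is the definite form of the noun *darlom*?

*darlom* — last vowel /o/ (a rounded vowel) → -u → *darlomu*.

darlomu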